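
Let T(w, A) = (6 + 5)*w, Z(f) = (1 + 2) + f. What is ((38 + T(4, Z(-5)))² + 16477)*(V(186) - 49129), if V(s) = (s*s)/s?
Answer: -1135526543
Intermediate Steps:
Z(f) = 3 + f
T(w, A) = 11*w
V(s) = s (V(s) = s²/s = s)
((38 + T(4, Z(-5)))² + 16477)*(V(186) - 49129) = ((38 + 11*4)² + 16477)*(186 - 49129) = ((38 + 44)² + 16477)*(-48943) = (82² + 16477)*(-48943) = (6724 + 16477)*(-48943) = 23201*(-48943) = -1135526543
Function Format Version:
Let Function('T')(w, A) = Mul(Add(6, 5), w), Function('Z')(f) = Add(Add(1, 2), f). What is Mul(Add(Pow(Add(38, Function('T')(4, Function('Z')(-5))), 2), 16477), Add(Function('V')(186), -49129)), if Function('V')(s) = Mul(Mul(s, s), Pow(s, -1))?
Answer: -1135526543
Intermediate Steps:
Function('Z')(f) = Add(3, f)
Function('T')(w, A) = Mul(11, w)
Function('V')(s) = s (Function('V')(s) = Mul(Pow(s, 2), Pow(s, -1)) = s)
Mul(Add(Pow(Add(38, Function('T')(4, Function('Z')(-5))), 2), 16477), Add(Function('V')(186), -49129)) = Mul(Add(Pow(Add(38, Mul(11, 4)), 2), 16477), Add(186, -49129)) = Mul(Add(Pow(Add(38, 44), 2), 16477), -48943) = Mul(Add(Pow(82, 2), 16477), -48943) = Mul(Add(6724, 16477), -48943) = Mul(23201, -48943) = -1135526543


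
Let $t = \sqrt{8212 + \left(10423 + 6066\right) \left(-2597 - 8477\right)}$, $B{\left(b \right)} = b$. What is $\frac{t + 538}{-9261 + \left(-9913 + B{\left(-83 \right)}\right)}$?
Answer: $- \frac{538}{19257} - \frac{i \sqrt{20287886}}{6419} \approx -0.027938 - 0.7017 i$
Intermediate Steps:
$t = 3 i \sqrt{20287886}$ ($t = \sqrt{8212 + 16489 \left(-11074\right)} = \sqrt{8212 - 182599186} = \sqrt{-182590974} = 3 i \sqrt{20287886} \approx 13513.0 i$)
$\frac{t + 538}{-9261 + \left(-9913 + B{\left(-83 \right)}\right)} = \frac{3 i \sqrt{20287886} + 538}{-9261 - 9996} = \frac{538 + 3 i \sqrt{20287886}}{-9261 - 9996} = \frac{538 + 3 i \sqrt{20287886}}{-19257} = \left(538 + 3 i \sqrt{20287886}\right) \left(- \frac{1}{19257}\right) = - \frac{538}{19257} - \frac{i \sqrt{20287886}}{6419}$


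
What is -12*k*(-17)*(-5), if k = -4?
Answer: 4080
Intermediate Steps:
-12*k*(-17)*(-5) = -12*(-4*(-17))*(-5) = -816*(-5) = -12*(-340) = 4080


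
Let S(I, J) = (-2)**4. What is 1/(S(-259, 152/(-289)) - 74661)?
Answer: -1/74645 ≈ -1.3397e-5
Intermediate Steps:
S(I, J) = 16
1/(S(-259, 152/(-289)) - 74661) = 1/(16 - 74661) = 1/(-74645) = -1/74645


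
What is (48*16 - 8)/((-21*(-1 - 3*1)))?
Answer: 190/21 ≈ 9.0476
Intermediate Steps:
(48*16 - 8)/((-21*(-1 - 3*1))) = (768 - 8)/((-21*(-1 - 3))) = 760/((-21*(-4))) = 760/84 = 760*(1/84) = 190/21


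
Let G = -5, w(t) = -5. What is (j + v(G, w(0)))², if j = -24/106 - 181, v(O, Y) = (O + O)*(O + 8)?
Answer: 125328025/2809 ≈ 44617.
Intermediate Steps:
v(O, Y) = 2*O*(8 + O) (v(O, Y) = (2*O)*(8 + O) = 2*O*(8 + O))
j = -9605/53 (j = -24*1/106 - 181 = -12/53 - 181 = -9605/53 ≈ -181.23)
(j + v(G, w(0)))² = (-9605/53 + 2*(-5)*(8 - 5))² = (-9605/53 + 2*(-5)*3)² = (-9605/53 - 30)² = (-11195/53)² = 125328025/2809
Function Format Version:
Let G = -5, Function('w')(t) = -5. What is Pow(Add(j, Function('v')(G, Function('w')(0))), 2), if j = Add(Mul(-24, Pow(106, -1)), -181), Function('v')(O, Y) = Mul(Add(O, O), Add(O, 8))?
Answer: Rational(125328025, 2809) ≈ 44617.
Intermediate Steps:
Function('v')(O, Y) = Mul(2, O, Add(8, O)) (Function('v')(O, Y) = Mul(Mul(2, O), Add(8, O)) = Mul(2, O, Add(8, O)))
j = Rational(-9605, 53) (j = Add(Mul(-24, Rational(1, 106)), -181) = Add(Rational(-12, 53), -181) = Rational(-9605, 53) ≈ -181.23)
Pow(Add(j, Function('v')(G, Function('w')(0))), 2) = Pow(Add(Rational(-9605, 53), Mul(2, -5, Add(8, -5))), 2) = Pow(Add(Rational(-9605, 53), Mul(2, -5, 3)), 2) = Pow(Add(Rational(-9605, 53), -30), 2) = Pow(Rational(-11195, 53), 2) = Rational(125328025, 2809)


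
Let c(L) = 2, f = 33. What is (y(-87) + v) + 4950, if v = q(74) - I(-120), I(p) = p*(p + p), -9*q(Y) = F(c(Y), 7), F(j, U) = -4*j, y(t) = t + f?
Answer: -215128/9 ≈ -23903.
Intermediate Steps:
y(t) = 33 + t (y(t) = t + 33 = 33 + t)
q(Y) = 8/9 (q(Y) = -(-4)*2/9 = -⅑*(-8) = 8/9)
I(p) = 2*p² (I(p) = p*(2*p) = 2*p²)
v = -259192/9 (v = 8/9 - 2*(-120)² = 8/9 - 2*14400 = 8/9 - 1*28800 = 8/9 - 28800 = -259192/9 ≈ -28799.)
(y(-87) + v) + 4950 = ((33 - 87) - 259192/9) + 4950 = (-54 - 259192/9) + 4950 = -259678/9 + 4950 = -215128/9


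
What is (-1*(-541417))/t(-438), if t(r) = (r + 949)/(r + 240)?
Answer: -107200566/511 ≈ -2.0979e+5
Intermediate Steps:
t(r) = (949 + r)/(240 + r)
(-1*(-541417))/t(-438) = (-1*(-541417))/(((949 - 438)/(240 - 438))) = 541417/((511/(-198))) = 541417/((-1/198*511)) = 541417/(-511/198) = 541417*(-198/511) = -107200566/511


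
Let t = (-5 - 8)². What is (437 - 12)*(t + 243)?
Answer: 175100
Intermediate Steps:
t = 169 (t = (-13)² = 169)
(437 - 12)*(t + 243) = (437 - 12)*(169 + 243) = 425*412 = 175100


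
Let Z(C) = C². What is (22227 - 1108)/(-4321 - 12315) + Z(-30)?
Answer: 14951281/16636 ≈ 898.73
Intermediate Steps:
(22227 - 1108)/(-4321 - 12315) + Z(-30) = (22227 - 1108)/(-4321 - 12315) + (-30)² = 21119/(-16636) + 900 = 21119*(-1/16636) + 900 = -21119/16636 + 900 = 14951281/16636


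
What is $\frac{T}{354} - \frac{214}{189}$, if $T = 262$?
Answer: $- \frac{4373}{11151} \approx -0.39216$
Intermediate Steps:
$\frac{T}{354} - \frac{214}{189} = \frac{262}{354} - \frac{214}{189} = 262 \cdot \frac{1}{354} - \frac{214}{189} = \frac{131}{177} - \frac{214}{189} = - \frac{4373}{11151}$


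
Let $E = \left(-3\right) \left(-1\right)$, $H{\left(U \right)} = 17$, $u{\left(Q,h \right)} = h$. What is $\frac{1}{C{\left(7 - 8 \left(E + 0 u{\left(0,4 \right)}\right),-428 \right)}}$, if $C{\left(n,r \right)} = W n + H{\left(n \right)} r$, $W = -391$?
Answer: $- \frac{1}{629} \approx -0.0015898$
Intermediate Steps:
$E = 3$
$C{\left(n,r \right)} = - 391 n + 17 r$
$\frac{1}{C{\left(7 - 8 \left(E + 0 u{\left(0,4 \right)}\right),-428 \right)}} = \frac{1}{- 391 \left(7 - 8 \left(3 + 0 \cdot 4\right)\right) + 17 \left(-428\right)} = \frac{1}{- 391 \left(7 - 8 \left(3 + 0\right)\right) - 7276} = \frac{1}{- 391 \left(7 - 24\right) - 7276} = \frac{1}{\left(-391\right) \left(-17\right) - 7276} = \frac{1}{6647 - 7276} = \frac{1}{-629} = - \frac{1}{629}$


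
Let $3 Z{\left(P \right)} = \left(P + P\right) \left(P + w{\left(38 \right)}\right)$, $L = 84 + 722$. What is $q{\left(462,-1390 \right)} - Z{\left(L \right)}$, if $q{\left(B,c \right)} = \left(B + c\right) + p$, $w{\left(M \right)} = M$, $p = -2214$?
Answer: $- \frac{1369954}{3} \approx -4.5665 \cdot 10^{5}$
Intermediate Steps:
$q{\left(B,c \right)} = -2214 + B + c$ ($q{\left(B,c \right)} = \left(B + c\right) - 2214 = -2214 + B + c$)
$L = 806$
$Z{\left(P \right)} = \frac{2 P \left(38 + P\right)}{3}$ ($Z{\left(P \right)} = \frac{\left(P + P\right) \left(P + 38\right)}{3} = \frac{2 P \left(38 + P\right)}{3}$)
$q{\left(462,-1390 \right)} - Z{\left(L \right)} = \left(-2214 + 462 - 1390\right) - \frac{2}{3} \cdot 806 \left(38 + 806\right) = -3142 - \frac{2}{3} \cdot 806 \cdot 844 = -3142 - \frac{1360528}{3} = - \frac{1369954}{3}$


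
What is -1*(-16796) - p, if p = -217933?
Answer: 234729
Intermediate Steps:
-1*(-16796) - p = -1*(-16796) - 1*(-217933) = 16796 + 217933 = 234729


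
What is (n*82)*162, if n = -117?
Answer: -1554228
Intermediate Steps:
(n*82)*162 = -117*82*162 = -9594*162 = -1554228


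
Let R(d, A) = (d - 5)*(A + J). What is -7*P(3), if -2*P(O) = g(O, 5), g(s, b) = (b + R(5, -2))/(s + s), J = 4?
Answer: 35/12 ≈ 2.9167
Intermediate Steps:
R(d, A) = (-5 + d)*(4 + A) (R(d, A) = (d - 5)*(A + 4) = (-5 + d)*(4 + A))
g(s, b) = b/(2*s) (g(s, b) = (b + (-20 - 5*(-2) + 4*5 - 2*5))/(s + s) = (b + (-20 + 10 + 20 - 10))/((2*s)) = (b + 0)*(1/(2*s)) = b*(1/(2*s)) = b/(2*s))
P(O) = -5/(4*O)
-7*P(3) = -(-35)/(4*3) = -7*(-5/12) = 35/12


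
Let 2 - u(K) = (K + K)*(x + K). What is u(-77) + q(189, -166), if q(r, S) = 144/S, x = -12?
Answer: -1137504/83 ≈ -13705.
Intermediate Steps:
u(K) = 2 - 2*K*(-12 + K) (u(K) = 2 - (K + K)*(-12 + K) = 2 - 2*K*(-12 + K))
u(-77) + q(189, -166) = (2 - 2*(-77)² + 24*(-77)) + 144/(-166) = (2 - 2*5929 - 1848) + 144*(-1/166) = (2 - 11858 - 1848) - 72/83 = -13704 - 72/83 = -1137504/83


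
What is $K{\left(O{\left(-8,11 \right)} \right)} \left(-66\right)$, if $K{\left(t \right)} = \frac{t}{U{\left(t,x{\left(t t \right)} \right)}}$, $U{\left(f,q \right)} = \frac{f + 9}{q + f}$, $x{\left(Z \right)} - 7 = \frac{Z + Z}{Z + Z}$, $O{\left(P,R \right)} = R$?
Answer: $- \frac{6897}{10} \approx -689.7$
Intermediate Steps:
$x{\left(Z \right)} = 8$ ($x{\left(Z \right)} = 7 + \frac{Z + Z}{Z + Z} = 7 + \frac{2 Z}{2 Z} = 7 + 2 Z \frac{1}{2 Z} = 7 + 1 = 8$)
$U{\left(f,q \right)} = \frac{9 + f}{f + q}$
$K{\left(t \right)} = \frac{t \left(8 + t\right)}{9 + t}$ ($K{\left(t \right)} = \frac{t}{\frac{1}{t + 8} \left(9 + t\right)} = \frac{t}{\frac{1}{8 + t} \left(9 + t\right)} = t \frac{8 + t}{9 + t} = \frac{t \left(8 + t\right)}{9 + t}$)
$K{\left(O{\left(-8,11 \right)} \right)} \left(-66\right) = \frac{11 \left(8 + 11\right)}{9 + 11} \left(-66\right) = 11 \cdot \frac{1}{20} \cdot 19 \left(-66\right) = \frac{209}{20} \left(-66\right) = - \frac{6897}{10}$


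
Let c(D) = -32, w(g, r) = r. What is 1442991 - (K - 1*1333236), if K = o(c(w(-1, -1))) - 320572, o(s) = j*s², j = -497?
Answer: 3605727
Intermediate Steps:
o(s) = -497*s²
K = -829500 (K = -497*(-32)² - 320572 = -497*1024 - 320572 = -508928 - 320572 = -829500)
1442991 - (K - 1*1333236) = 1442991 - (-829500 - 1*1333236) = 1442991 - (-829500 - 1333236) = 1442991 - 1*(-2162736) = 1442991 + 2162736 = 3605727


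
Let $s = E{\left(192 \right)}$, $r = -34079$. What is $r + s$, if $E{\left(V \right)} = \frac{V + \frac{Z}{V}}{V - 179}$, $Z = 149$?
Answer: $- \frac{85024171}{2496} \approx -34064.0$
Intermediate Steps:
$E{\left(V \right)} = \frac{V + \frac{149}{V}}{-179 + V}$ ($E{\left(V \right)} = \frac{V + \frac{149}{V}}{V - 179} = \frac{V + \frac{149}{V}}{-179 + V}$)
$s = \frac{37013}{2496}$ ($s = \frac{149 + 192^{2}}{192 \left(-179 + 192\right)} = \frac{149 + 36864}{192 \cdot 13} = \frac{1}{192} \cdot \frac{1}{13} \cdot 37013 = \frac{37013}{2496} \approx 14.829$)
$r + s = -34079 + \frac{37013}{2496} = - \frac{85024171}{2496}$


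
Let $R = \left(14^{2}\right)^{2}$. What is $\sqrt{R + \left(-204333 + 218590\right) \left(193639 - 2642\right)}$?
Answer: $\sqrt{2723082645} \approx 52183.0$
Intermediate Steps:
$R = 38416$ ($R = 196^{2} = 38416$)
$\sqrt{R + \left(-204333 + 218590\right) \left(193639 - 2642\right)} = \sqrt{38416 + \left(-204333 + 218590\right) \left(193639 - 2642\right)} = \sqrt{38416 + 14257 \cdot 190997} = \sqrt{38416 + 2723044229} = \sqrt{2723082645}$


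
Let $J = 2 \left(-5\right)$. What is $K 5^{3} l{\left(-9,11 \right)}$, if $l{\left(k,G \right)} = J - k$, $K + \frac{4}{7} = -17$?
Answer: $\frac{15375}{7} \approx 2196.4$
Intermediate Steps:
$K = - \frac{123}{7}$ ($K = - \frac{4}{7} - 17 = - \frac{123}{7} \approx -17.571$)
$J = -10$
$l{\left(k,G \right)} = -10 - k$
$K 5^{3} l{\left(-9,11 \right)} = - \frac{123 \cdot 5^{3}}{7} \left(-10 - -9\right) = \left(- \frac{123}{7}\right) 125 \left(-10 + 9\right) = \left(- \frac{15375}{7}\right) \left(-1\right) = \frac{15375}{7}$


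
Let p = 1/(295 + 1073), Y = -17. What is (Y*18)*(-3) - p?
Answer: 1255823/1368 ≈ 918.00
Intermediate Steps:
p = 1/1368 ≈ 0.00073099
(Y*18)*(-3) - p = -17*18*(-3) - 1*1/1368 = -306*(-3) - 1/1368 = 918 - 1/1368 = 1255823/1368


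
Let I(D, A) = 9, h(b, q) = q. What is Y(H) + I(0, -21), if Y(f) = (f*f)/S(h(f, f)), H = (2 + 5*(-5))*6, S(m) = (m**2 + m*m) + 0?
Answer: 19/2 ≈ 9.5000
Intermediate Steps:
S(m) = 2*m**2 (S(m) = (m**2 + m**2) + 0 = 2*m**2 + 0 = 2*m**2)
H = -138 (H = (2 - 25)*6 = -23*6 = -138)
Y(f) = 1/2 (Y(f) = (f*f)/((2*f**2)) = f**2*(1/(2*f**2)) = 1/2)
Y(H) + I(0, -21) = 1/2 + 9 = 19/2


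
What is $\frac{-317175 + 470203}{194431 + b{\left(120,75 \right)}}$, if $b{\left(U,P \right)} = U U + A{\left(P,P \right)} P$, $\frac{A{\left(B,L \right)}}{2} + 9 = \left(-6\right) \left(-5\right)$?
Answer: $\frac{153028}{211981} \approx 0.7219$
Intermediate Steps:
$A{\left(B,L \right)} = 42$ ($A{\left(B,L \right)} = -18 + 2 \left(\left(-6\right) \left(-5\right)\right) = -18 + 2 \cdot 30 = -18 + 60 = 42$)
$b{\left(U,P \right)} = U^{2} + 42 P$ ($b{\left(U,P \right)} = U U + 42 P = U^{2} + 42 P$)
$\frac{-317175 + 470203}{194431 + b{\left(120,75 \right)}} = \frac{-317175 + 470203}{194431 + \left(120^{2} + 42 \cdot 75\right)} = \frac{153028}{194431 + \left(14400 + 3150\right)} = \frac{153028}{194431 + 17550} = \frac{153028}{211981}$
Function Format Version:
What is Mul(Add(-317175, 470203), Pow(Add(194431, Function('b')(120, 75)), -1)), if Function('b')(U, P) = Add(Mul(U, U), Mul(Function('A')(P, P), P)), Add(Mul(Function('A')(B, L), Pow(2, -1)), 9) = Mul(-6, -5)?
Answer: Rational(153028, 211981) ≈ 0.72190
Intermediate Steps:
Function('A')(B, L) = 42 (Function('A')(B, L) = Add(-18, Mul(2, Mul(-6, -5))) = Add(-18, Mul(2, 30)) = Add(-18, 60) = 42)
Function('b')(U, P) = Add(Pow(U, 2), Mul(42, P)) (Function('b')(U, P) = Add(Mul(U, U), Mul(42, P)) = Add(Pow(U, 2), Mul(42, P)))
Mul(Add(-317175, 470203), Pow(Add(194431, Function('b')(120, 75)), -1)) = Mul(Add(-317175, 470203), Pow(Add(194431, Add(Pow(120, 2), Mul(42, 75))), -1)) = Mul(153028, Pow(Add(194431, Add(14400, 3150)), -1)) = Mul(153028, Pow(Add(194431, 17550), -1)) = Mul(153028, Pow(211981, -1)) = Mul(153028, Rational(1, 211981)) = Rational(153028, 211981)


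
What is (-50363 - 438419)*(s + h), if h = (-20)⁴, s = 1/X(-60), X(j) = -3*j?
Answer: -7038461044391/90 ≈ -7.8205e+10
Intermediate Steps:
s = 1/180 (s = 1/(-3*(-60)) = 1/180 ≈ 0.0055556)
h = 160000
(-50363 - 438419)*(s + h) = (-50363 - 438419)*(1/180 + 160000) = -488782*28800001/180 = -7038461044391/90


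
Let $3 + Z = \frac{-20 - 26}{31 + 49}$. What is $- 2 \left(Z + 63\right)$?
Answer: $- \frac{2377}{20} \approx -118.85$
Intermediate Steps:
$Z = - \frac{143}{40}$ ($Z = -3 + \frac{-20 - 26}{31 + 49} = -3 - \frac{46}{80} = -3 - \frac{23}{40} = - \frac{143}{40} \approx -3.575$)
$- 2 \left(Z + 63\right) = - 2 \left(- \frac{143}{40} + 63\right) = \left(-2\right) \frac{2377}{40} = - \frac{2377}{20}$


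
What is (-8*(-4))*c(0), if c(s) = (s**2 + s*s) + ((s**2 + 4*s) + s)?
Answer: 0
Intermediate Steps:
c(s) = 3*s**2 + 5*s (c(s) = (s**2 + s**2) + (s**2 + 5*s) = 2*s**2 + (s**2 + 5*s) = 3*s**2 + 5*s)
(-8*(-4))*c(0) = (-8*(-4))*(0*(5 + 3*0)) = 32*(0*(5 + 0)) = 32*(0*5) = 32*0 = 0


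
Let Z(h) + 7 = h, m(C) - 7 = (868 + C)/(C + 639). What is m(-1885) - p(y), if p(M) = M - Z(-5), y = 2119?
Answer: -2645487/1246 ≈ -2123.2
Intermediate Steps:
m(C) = 7 + (868 + C)/(639 + C) (m(C) = 7 + (868 + C)/(C + 639) = 7 + (868 + C)/(639 + C))
Z(h) = -7 + h
p(M) = 12 + M (p(M) = M - (-7 - 5) = M - 1*(-12) = M + 12 = 12 + M)
m(-1885) - p(y) = (5341 + 8*(-1885))/(639 - 1885) - (12 + 2119) = (5341 - 15080)/(-1246) - 1*2131 = -1/1246*(-9739) - 2131 = 9739/1246 - 2131 = -2645487/1246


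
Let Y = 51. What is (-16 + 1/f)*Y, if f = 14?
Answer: -11373/14 ≈ -812.36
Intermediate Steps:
(-16 + 1/f)*Y = (-16 + 1/14)*51 = -223/14*51 = -11373/14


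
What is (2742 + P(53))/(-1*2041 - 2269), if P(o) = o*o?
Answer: -5551/4310 ≈ -1.2879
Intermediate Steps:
P(o) = o²
(2742 + P(53))/(-1*2041 - 2269) = (2742 + 53²)/(-1*2041 - 2269) = (2742 + 2809)/(-2041 - 2269) = 5551/(-4310) = 5551*(-1/4310) = -5551/4310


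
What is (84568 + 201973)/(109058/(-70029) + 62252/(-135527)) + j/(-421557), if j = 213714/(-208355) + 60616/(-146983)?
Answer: -1132546826562148577165875269397/7970799425635444605267270 ≈ -1.4209e+5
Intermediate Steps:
j = -44041971542/30624642965 (j = 213714*(-1/208355) + 60616*(-1/146983) = -213714/208355 - 60616/146983 = -44041971542/30624642965 ≈ -1.4381)
(84568 + 201973)/(109058/(-70029) + 62252/(-135527)) + j/(-421557) = (84568 + 201973)/(109058/(-70029) + 62252/(-135527)) - 44041971542/30624642965/(-421557) = 286541/(109058*(-1/70029) + 62252*(-1/135527)) - 44041971542/30624642965*(-1/421557) = 286541/(-3518/2259 - 62252/135527) + 44041971542/12910032614396505 = 286541/(-617411254/306155493) + 44041971542/12910032614396505 = 286541*(-306155493/617411254) + 44041971542/12910032614396505 = -87726101119713/617411254 + 44041971542/12910032614396505 = -1132546826562148577165875269397/7970799425635444605267270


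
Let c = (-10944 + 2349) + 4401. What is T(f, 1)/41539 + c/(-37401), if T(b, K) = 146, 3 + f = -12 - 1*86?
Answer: 59891704/517866713 ≈ 0.11565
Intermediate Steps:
c = -4194 (c = -8595 + 4401 = -4194)
f = -101 (f = -3 + (-12 - 1*86) = -3 + (-12 - 86) = -3 - 98 = -101)
T(f, 1)/41539 + c/(-37401) = 146/41539 - 4194/(-37401) = 146*(1/41539) - 4194*(-1/37401) = 146/41539 + 1398/12467 = 59891704/517866713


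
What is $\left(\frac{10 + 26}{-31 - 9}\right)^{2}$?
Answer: $\frac{81}{100} \approx 0.81$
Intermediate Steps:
$\left(\frac{10 + 26}{-31 - 9}\right)^{2} = \left(\frac{36}{-40}\right)^{2} = \left(36 \left(- \frac{1}{40}\right)\right)^{2} = \left(- \frac{9}{10}\right)^{2} = \frac{81}{100}$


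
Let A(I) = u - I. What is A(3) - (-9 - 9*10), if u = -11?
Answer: 85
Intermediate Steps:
A(I) = -11 - I
A(3) - (-9 - 9*10) = (-11 - 1*3) - (-9 - 9*10) = (-11 - 3) - (-9 - 90) = -14 - 1*(-99) = -14 + 99 = 85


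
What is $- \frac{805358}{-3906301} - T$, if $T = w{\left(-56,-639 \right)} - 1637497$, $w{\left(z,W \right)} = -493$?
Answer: $\frac{6398482780348}{3906301} \approx 1.638 \cdot 10^{6}$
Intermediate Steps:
$T = -1637990$ ($T = -493 - 1637497 = -1637990$)
$- \frac{805358}{-3906301} - T = - \frac{805358}{-3906301} - -1637990 = \left(-805358\right) \left(- \frac{1}{3906301}\right) + 1637990 = \frac{805358}{3906301} + 1637990 = \frac{6398482780348}{3906301}$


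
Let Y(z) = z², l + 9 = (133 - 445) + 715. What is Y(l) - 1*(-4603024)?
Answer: 4758260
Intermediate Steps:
l = 394 (l = -9 + ((133 - 445) + 715) = -9 + (-312 + 715) = -9 + 403 = 394)
Y(l) - 1*(-4603024) = 394² - 1*(-4603024) = 155236 + 4603024 = 4758260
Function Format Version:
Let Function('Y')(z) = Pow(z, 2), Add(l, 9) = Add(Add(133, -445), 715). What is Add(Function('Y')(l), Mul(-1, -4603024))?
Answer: 4758260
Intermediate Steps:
l = 394 (l = Add(-9, Add(Add(133, -445), 715)) = Add(-9, Add(-312, 715)) = Add(-9, 403) = 394)
Add(Function('Y')(l), Mul(-1, -4603024)) = Add(Pow(394, 2), Mul(-1, -4603024)) = Add(155236, 4603024) = 4758260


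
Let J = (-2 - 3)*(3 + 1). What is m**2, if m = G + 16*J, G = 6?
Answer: 98596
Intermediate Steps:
J = -20 (J = -5*4 = -20)
m = -314 (m = 6 + 16*(-20) = 6 - 320 = -314)
m**2 = (-314)**2 = 98596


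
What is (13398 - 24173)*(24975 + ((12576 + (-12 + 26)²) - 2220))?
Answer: -382803425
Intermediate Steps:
(13398 - 24173)*(24975 + ((12576 + (-12 + 26)²) - 2220)) = -10775*(24975 + ((12576 + 14²) - 2220)) = -10775*(24975 + ((12576 + 196) - 2220)) = -10775*(24975 + (12772 - 2220)) = -10775*(24975 + 10552) = -10775*35527 = -382803425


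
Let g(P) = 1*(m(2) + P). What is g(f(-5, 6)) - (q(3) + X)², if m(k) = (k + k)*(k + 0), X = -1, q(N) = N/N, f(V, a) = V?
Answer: 3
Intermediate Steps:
q(N) = 1
m(k) = 2*k² (m(k) = (2*k)*k = 2*k²)
g(P) = 8 + P (g(P) = 1*(2*2² + P) = 1*(2*4 + P) = 1*(8 + P) = 8 + P)
g(f(-5, 6)) - (q(3) + X)² = (8 - 5) - (1 - 1)² = 3 - 1*0² = 3 - 1*0 = 3 + 0 = 3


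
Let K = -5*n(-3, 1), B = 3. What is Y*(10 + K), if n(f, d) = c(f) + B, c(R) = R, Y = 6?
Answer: 60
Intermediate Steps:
n(f, d) = 3 + f (n(f, d) = f + 3 = 3 + f)
K = 0 (K = -5*(3 - 3) = -5*0 = 0)
Y*(10 + K) = 6*(10 + 0) = 6*10 = 60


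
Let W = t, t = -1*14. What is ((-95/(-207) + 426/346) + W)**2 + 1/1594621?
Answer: 309881624774511385/2044986174888741 ≈ 151.53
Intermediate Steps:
t = -14
W = -14
((-95/(-207) + 426/346) + W)**2 + 1/1594621 = ((-95/(-207) + 426/346) - 14)**2 + 1/1594621 = ((-95*(-1/207) + 426*(1/346)) - 14)**2 + 1/1594621 = ((95/207 + 213/173) - 14)**2 + 1/1594621 = (60526/35811 - 14)**2 + 1/1594621 = (-440828/35811)**2 + 1/1594621 = 194329325584/1282427721 + 1/1594621 = 309881624774511385/2044986174888741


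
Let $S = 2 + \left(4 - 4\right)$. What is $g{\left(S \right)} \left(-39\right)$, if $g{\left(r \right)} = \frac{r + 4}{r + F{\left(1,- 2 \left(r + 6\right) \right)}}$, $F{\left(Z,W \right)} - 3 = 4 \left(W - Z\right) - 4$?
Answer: $\frac{234}{67} \approx 3.4925$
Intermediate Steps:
$S = 2$ ($S = 2 + \left(4 - 4\right) = 2 + 0 = 2$)
$F{\left(Z,W \right)} = -1 - 4 Z + 4 W$ ($F{\left(Z,W \right)} = 3 + \left(4 \left(W - Z\right) - 4\right) = 3 - \left(4 - 4 W + 4 Z\right) = -1 - 4 Z + 4 W$)
$g{\left(r \right)} = \frac{4 + r}{-53 - 7 r}$ ($g{\left(r \right)} = \frac{r + 4}{r - \left(5 - - 8 \left(r + 6\right)\right)} = \frac{4 + r}{r - \left(5 - - 8 \left(6 + r\right)\right)} = \frac{4 + r}{r - \left(5 - 4 \left(-12 - 2 r\right)\right)} = \frac{4 + r}{r - \left(53 + 8 r\right)} = \frac{4 + r}{-53 - 7 r}$)
$g{\left(S \right)} \left(-39\right) = \frac{-4 - 2}{53 + 7 \cdot 2} \left(-39\right) = \frac{-4 - 2}{53 + 14} \left(-39\right) = \frac{1}{67} \left(-6\right) \left(-39\right) = \left(- \frac{6}{67}\right) \left(-39\right) = \frac{234}{67}$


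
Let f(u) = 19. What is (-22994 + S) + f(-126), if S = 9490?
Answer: -13485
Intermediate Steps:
(-22994 + S) + f(-126) = (-22994 + 9490) + 19 = -13504 + 19 = -13485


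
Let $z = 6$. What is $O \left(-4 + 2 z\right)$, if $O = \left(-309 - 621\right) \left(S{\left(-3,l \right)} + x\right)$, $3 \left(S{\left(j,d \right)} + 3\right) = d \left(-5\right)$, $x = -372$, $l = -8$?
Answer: $2690800$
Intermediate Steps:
$S{\left(j,d \right)} = -3 - \frac{5 d}{3}$ ($S{\left(j,d \right)} = -3 + \frac{d \left(-5\right)}{3} = -3 + \frac{\left(-5\right) d}{3} = -3 - \frac{5 d}{3}$)
$O = 336350$ ($O = \left(-309 - 621\right) \left(\left(-3 - - \frac{40}{3}\right) - 372\right) = - 930 \left(\left(-3 + \frac{40}{3}\right) - 372\right) = - 930 \left(\frac{31}{3} - 372\right) = \left(-930\right) \left(- \frac{1085}{3}\right) = 336350$)
$O \left(-4 + 2 z\right) = 336350 \left(-4 + 2 \cdot 6\right) = 336350 \left(-4 + 12\right) = 336350 \cdot 8 = 2690800$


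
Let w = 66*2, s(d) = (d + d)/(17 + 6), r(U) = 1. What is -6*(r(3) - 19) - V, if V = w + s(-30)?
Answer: -492/23 ≈ -21.391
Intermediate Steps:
s(d) = 2*d/23 (s(d) = (2*d)/23 = (2*d)*(1/23) = 2*d/23)
w = 132
V = 2976/23 (V = 132 + (2/23)*(-30) = 132 - 60/23 = 2976/23 ≈ 129.39)
-6*(r(3) - 19) - V = -6*(1 - 19) - 1*2976/23 = -6*(-18) - 2976/23 = 108 - 2976/23 = -492/23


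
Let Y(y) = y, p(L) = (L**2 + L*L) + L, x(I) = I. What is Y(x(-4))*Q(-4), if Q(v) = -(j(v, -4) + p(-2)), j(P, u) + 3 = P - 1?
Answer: -8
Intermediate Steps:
j(P, u) = -4 + P (j(P, u) = -3 + (P - 1) = -3 + (-1 + P) = -4 + P)
p(L) = L + 2*L**2 (p(L) = (L**2 + L**2) + L = 2*L**2 + L = L + 2*L**2)
Q(v) = -2 - v (Q(v) = -((-4 + v) - 2*(1 + 2*(-2))) = -((-4 + v) - 2*(1 - 4)) = -((-4 + v) - 2*(-3)) = -((-4 + v) + 6) = -(2 + v) = -2 - v)
Y(x(-4))*Q(-4) = -4*(-2 - 1*(-4)) = -4*(-2 + 4) = -4*2 = -8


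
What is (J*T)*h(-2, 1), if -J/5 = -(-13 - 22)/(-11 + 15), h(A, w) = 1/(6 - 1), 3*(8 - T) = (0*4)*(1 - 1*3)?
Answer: -70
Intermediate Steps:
T = 8 (T = 8 - 0*4*(1 - 1*3)/3 = 8 - 0*(1 - 3) = 8 - 0*(-2) = 8 - 1/3*0 = 8 + 0 = 8)
h(A, w) = 1/5
J = -175/4 (J = -(-5)*(-13 - 22)/(-11 + 15) = -(-5)*(-35/4) = -(-5)*(-35*1/4) = -(-5)*(-35)/4 = -5*35/4 = -175/4 ≈ -43.750)
(J*T)*h(-2, 1) = -175/4*8*(1/5) = -350*1/5 = -70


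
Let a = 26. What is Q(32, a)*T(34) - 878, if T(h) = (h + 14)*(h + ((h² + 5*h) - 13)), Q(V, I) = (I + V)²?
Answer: 217501906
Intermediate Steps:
T(h) = (14 + h)*(-13 + h² + 6*h) (T(h) = (14 + h)*(h + (-13 + h² + 5*h)) = (14 + h)*(-13 + h² + 6*h))
Q(32, a)*T(34) - 878 = (26 + 32)²*(-182 + 34³ + 20*34² + 71*34) - 878 = 58²*(-182 + 39304 + 20*1156 + 2414) - 878 = 3364*(-182 + 39304 + 23120 + 2414) - 878 = 3364*64656 - 878 = 217502784 - 878 = 217501906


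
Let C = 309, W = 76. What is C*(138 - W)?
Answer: 19158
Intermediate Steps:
C*(138 - W) = 309*(138 - 1*76) = 309*(138 - 76) = 309*62 = 19158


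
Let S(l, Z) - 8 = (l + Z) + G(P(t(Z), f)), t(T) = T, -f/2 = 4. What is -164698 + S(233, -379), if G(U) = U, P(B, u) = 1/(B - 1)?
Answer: -62637681/380 ≈ -1.6484e+5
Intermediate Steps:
f = -8 (f = -2*4 = -8)
P(B, u) = 1/(-1 + B)
S(l, Z) = 8 + Z + l + 1/(-1 + Z) (S(l, Z) = 8 + ((l + Z) + 1/(-1 + Z)) = 8 + ((Z + l) + 1/(-1 + Z)) = 8 + (Z + l + 1/(-1 + Z)) = 8 + Z + l + 1/(-1 + Z))
-164698 + S(233, -379) = -164698 + (1 + (-1 - 379)*(8 - 379 + 233))/(-1 - 379) = -164698 + (1 - 380*(-138))/(-380) = -164698 - (1 + 52440)/380 = -164698 - 1/380*52441 = -164698 - 52441/380 = -62637681/380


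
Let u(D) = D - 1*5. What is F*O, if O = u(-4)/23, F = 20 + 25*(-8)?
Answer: 1620/23 ≈ 70.435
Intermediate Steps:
u(D) = -5 + D (u(D) = D - 5 = -5 + D)
F = -180 (F = 20 - 200 = -180)
O = -9/23 (O = (-5 - 4)/23 = -9*1/23 = -9/23 ≈ -0.39130)
F*O = -180*(-9/23) = 1620/23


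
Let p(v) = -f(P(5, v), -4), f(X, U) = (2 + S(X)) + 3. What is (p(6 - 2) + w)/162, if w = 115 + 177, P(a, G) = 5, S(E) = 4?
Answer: 283/162 ≈ 1.7469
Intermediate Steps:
f(X, U) = 9 (f(X, U) = (2 + 4) + 3 = 6 + 3 = 9)
p(v) = -9 (p(v) = -1*9 = -9)
w = 292
(p(6 - 2) + w)/162 = (-9 + 292)/162 = (1/162)*283 = 283/162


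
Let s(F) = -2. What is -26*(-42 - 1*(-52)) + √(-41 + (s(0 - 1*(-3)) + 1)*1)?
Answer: -260 + I*√42 ≈ -260.0 + 6.4807*I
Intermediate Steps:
-26*(-42 - 1*(-52)) + √(-41 + (s(0 - 1*(-3)) + 1)*1) = -26*(-42 - 1*(-52)) + √(-41 + (-2 + 1)*1) = -26*(-42 + 52) + √(-41 - 1*1) = -26*10 + √(-41 - 1) = -260 + √(-42) = -260 + I*√42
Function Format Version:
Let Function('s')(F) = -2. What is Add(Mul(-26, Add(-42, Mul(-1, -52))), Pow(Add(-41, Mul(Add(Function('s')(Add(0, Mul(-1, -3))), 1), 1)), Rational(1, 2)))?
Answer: Add(-260, Mul(I, Pow(42, Rational(1, 2)))) ≈ Add(-260.00, Mul(6.4807, I))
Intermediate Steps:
Add(Mul(-26, Add(-42, Mul(-1, -52))), Pow(Add(-41, Mul(Add(Function('s')(Add(0, Mul(-1, -3))), 1), 1)), Rational(1, 2))) = Add(Mul(-26, Add(-42, Mul(-1, -52))), Pow(Add(-41, Mul(Add(-2, 1), 1)), Rational(1, 2))) = Add(Mul(-26, Add(-42, 52)), Pow(Add(-41, Mul(-1, 1)), Rational(1, 2))) = Add(Mul(-26, 10), Pow(Add(-41, -1), Rational(1, 2))) = Add(-260, Pow(-42, Rational(1, 2))) = Add(-260, Mul(I, Pow(42, Rational(1, 2))))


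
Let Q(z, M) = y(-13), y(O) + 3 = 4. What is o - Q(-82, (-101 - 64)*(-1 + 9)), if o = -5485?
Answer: -5486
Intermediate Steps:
y(O) = 1 (y(O) = -3 + 4 = 1)
Q(z, M) = 1
o - Q(-82, (-101 - 64)*(-1 + 9)) = -5485 - 1*1 = -5485 - 1 = -5486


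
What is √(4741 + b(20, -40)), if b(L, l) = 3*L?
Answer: √4801 ≈ 69.289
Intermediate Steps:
√(4741 + b(20, -40)) = √(4741 + 3*20) = √(4741 + 60) = √4801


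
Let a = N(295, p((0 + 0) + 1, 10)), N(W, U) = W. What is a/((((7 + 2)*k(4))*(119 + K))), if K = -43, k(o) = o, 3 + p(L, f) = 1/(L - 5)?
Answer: 295/2736 ≈ 0.10782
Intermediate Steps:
p(L, f) = -3 + 1/(-5 + L) (p(L, f) = -3 + 1/(L - 5) = -3 + 1/(-5 + L))
a = 295
a/((((7 + 2)*k(4))*(119 + K))) = 295/((((7 + 2)*4)*(119 - 43))) = 295/(((9*4)*76)) = 295/((36*76)) = 295/2736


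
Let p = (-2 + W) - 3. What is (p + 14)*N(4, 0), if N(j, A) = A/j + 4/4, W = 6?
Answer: 15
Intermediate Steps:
N(j, A) = 1 + A/j (N(j, A) = A/j + 4*(1/4) = A/j + 1 = 1 + A/j)
p = 1 (p = (-2 + 6) - 3 = 4 - 3 = 1)
(p + 14)*N(4, 0) = (1 + 14)*((0 + 4)/4) = 15*((1/4)*4) = 15*1 = 15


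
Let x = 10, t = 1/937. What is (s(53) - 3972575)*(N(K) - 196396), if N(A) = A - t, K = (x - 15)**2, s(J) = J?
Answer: 730942570221816/937 ≈ 7.8009e+11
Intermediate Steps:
t = 1/937 ≈ 0.0010672
K = 25 (K = (10 - 15)**2 = (-5)**2 = 25)
N(A) = -1/937 + A (N(A) = A - 1*1/937 = A - 1/937 = -1/937 + A)
(s(53) - 3972575)*(N(K) - 196396) = (53 - 3972575)*((-1/937 + 25) - 196396) = -3972522*(23424/937 - 196396) = -3972522*(-183999628/937) = 730942570221816/937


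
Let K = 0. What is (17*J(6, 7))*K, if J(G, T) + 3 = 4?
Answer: 0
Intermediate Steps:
J(G, T) = 1 (J(G, T) = -3 + 4 = 1)
(17*J(6, 7))*K = (17*1)*0 = 17*0 = 0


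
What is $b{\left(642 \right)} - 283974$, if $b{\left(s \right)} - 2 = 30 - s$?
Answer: $-284584$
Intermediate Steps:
$b{\left(s \right)} = 32 - s$ ($b{\left(s \right)} = 2 - \left(-30 + s\right) = 32 - s$)
$b{\left(642 \right)} - 283974 = \left(32 - 642\right) - 283974 = -610 - 283974 = -284584$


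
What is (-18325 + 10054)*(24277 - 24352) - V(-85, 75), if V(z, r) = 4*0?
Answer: 620325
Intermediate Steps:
V(z, r) = 0
(-18325 + 10054)*(24277 - 24352) - V(-85, 75) = (-18325 + 10054)*(24277 - 24352) - 1*0 = -8271*(-75) + 0 = 620325 + 0 = 620325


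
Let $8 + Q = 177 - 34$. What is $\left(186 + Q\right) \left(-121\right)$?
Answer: $-38841$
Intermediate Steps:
$Q = 135$ ($Q = -8 + \left(177 - 34\right) = -8 + 143 = 135$)
$\left(186 + Q\right) \left(-121\right) = \left(186 + 135\right) \left(-121\right) = 321 \left(-121\right) = -38841$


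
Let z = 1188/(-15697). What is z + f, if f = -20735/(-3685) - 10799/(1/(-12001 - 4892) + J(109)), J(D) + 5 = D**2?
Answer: 89036621594618/19181198716603 ≈ 4.6419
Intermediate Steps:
z = -108/1427 (z = 1188*(-1/15697) = -108/1427 ≈ -0.075683)
J(D) = -5 + D**2
f = 63411574690/13441624889 (f = -20735/(-3685) - 10799/(1/(-12001 - 4892) + (-5 + 109**2)) = -20735*(-1/3685) - 10799/(1/(-16893) + (-5 + 11881)) = 377/67 - 10799/(-1/16893 + 11876) = 377/67 - 10799/200621267/16893 = 377/67 - 10799*16893/200621267 = 377/67 - 182427507/200621267 = 63411574690/13441624889 ≈ 4.7176)
z + f = -108/1427 + 63411574690/13441624889 = 89036621594618/19181198716603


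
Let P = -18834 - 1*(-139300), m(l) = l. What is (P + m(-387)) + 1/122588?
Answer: 14720244453/122588 ≈ 1.2008e+5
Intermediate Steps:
P = 120466 (P = -18834 + 139300 = 120466)
(P + m(-387)) + 1/122588 = (120466 - 387) + 1/122588 = 120079 + 1/122588 = 14720244453/122588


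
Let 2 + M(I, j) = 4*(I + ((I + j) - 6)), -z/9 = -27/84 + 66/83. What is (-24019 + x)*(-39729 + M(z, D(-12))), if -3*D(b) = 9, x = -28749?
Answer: 1220230713760/581 ≈ 2.1002e+9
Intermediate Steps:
z = -9909/2324 (z = -9*(-27/84 + 66/83) = -9*(-27*1/84 + 66*(1/83)) = -9*(-9/28 + 66/83) = -9*1101/2324 = -9909/2324 ≈ -4.2638)
D(b) = -3 (D(b) = -1/3*9 = -3)
M(I, j) = -26 + 4*j + 8*I (M(I, j) = -2 + 4*(I + ((I + j) - 6)) = -2 + 4*(I + (-6 + I + j)) = -2 + 4*(-6 + j + 2*I) = -2 + (-24 + 4*j + 8*I) = -26 + 4*j + 8*I)
(-24019 + x)*(-39729 + M(z, D(-12))) = (-24019 - 28749)*(-39729 + (-26 + 4*(-3) + 8*(-9909/2324))) = -52768*(-39729 + (-26 - 12 - 19818/581)) = -52768*(-39729 - 41896/581) = -52768*(-23124445/581) = 1220230713760/581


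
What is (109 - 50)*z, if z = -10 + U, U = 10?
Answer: 0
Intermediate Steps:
z = 0 (z = -10 + 10 = 0)
(109 - 50)*z = (109 - 50)*0 = 59*0 = 0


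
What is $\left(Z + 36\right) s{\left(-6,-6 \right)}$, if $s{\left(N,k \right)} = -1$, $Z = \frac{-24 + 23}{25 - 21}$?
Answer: $- \frac{143}{4} \approx -35.75$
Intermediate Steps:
$Z = - \frac{1}{4} \approx -0.25$
$\left(Z + 36\right) s{\left(-6,-6 \right)} = \left(- \frac{1}{4} + 36\right) \left(-1\right) = \frac{143}{4} \left(-1\right) = - \frac{143}{4}$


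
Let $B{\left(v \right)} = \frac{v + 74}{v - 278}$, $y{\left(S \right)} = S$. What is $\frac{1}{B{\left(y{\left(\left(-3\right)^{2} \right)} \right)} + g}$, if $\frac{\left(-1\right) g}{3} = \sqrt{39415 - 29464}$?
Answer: $\frac{22327}{6480571910} - \frac{217083 \sqrt{9951}}{6480571910} \approx -0.0033381$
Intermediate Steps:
$B{\left(v \right)} = \frac{74 + v}{-278 + v}$
$g = - 3 \sqrt{9951}$ ($g = - 3 \sqrt{39415 - 29464} = - 3 \sqrt{9951} \approx -299.26$)
$\frac{1}{B{\left(y{\left(\left(-3\right)^{2} \right)} \right)} + g} = \frac{1}{\frac{74 + \left(-3\right)^{2}}{-278 + \left(-3\right)^{2}} - 3 \sqrt{9951}} = \frac{1}{\frac{74 + 9}{-278 + 9} - 3 \sqrt{9951}} = \frac{1}{\frac{1}{-269} \cdot 83 - 3 \sqrt{9951}} = \frac{1}{\left(- \frac{1}{269}\right) 83 - 3 \sqrt{9951}} = \frac{1}{- \frac{83}{269} - 3 \sqrt{9951}}$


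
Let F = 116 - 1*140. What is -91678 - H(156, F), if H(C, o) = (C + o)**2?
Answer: -109102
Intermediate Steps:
F = -24 (F = 116 - 140 = -24)
-91678 - H(156, F) = -91678 - (156 - 24)**2 = -91678 - 1*132**2 = -91678 - 1*17424 = -91678 - 17424 = -109102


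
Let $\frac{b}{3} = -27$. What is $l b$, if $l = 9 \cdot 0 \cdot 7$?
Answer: $0$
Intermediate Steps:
$b = -81$ ($b = 3 \left(-27\right) = -81$)
$l = 0$ ($l = 0 \cdot 7 = 0$)
$l b = 0 \left(-81\right) = 0$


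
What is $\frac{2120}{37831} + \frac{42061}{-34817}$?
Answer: $- \frac{1517397651}{1317161927} \approx -1.152$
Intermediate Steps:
$\frac{2120}{37831} + \frac{42061}{-34817} = 2120 \cdot \frac{1}{37831} + 42061 \left(- \frac{1}{34817}\right) = \frac{2120}{37831} - \frac{42061}{34817} = - \frac{1517397651}{1317161927}$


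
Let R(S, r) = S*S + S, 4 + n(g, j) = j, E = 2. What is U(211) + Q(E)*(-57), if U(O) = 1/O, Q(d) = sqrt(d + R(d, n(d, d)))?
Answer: 1/211 - 114*sqrt(2) ≈ -161.22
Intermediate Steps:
n(g, j) = -4 + j
R(S, r) = S + S**2 (R(S, r) = S**2 + S = S + S**2)
Q(d) = sqrt(d + d*(1 + d))
U(211) + Q(E)*(-57) = 1/211 + sqrt(2*(2 + 2))*(-57) = 1/211 + sqrt(2*4)*(-57) = 1/211 + sqrt(8)*(-57) = 1/211 + (2*sqrt(2))*(-57) = 1/211 - 114*sqrt(2)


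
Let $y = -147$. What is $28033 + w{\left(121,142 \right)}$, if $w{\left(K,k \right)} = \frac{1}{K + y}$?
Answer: $\frac{728857}{26} \approx 28033.0$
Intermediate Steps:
$w{\left(K,k \right)} = \frac{1}{-147 + K}$ ($w{\left(K,k \right)} = \frac{1}{K - 147} = \frac{1}{-147 + K}$)
$28033 + w{\left(121,142 \right)} = 28033 + \frac{1}{-147 + 121} = 28033 + \frac{1}{-26} = 28033 - \frac{1}{26} = \frac{728857}{26}$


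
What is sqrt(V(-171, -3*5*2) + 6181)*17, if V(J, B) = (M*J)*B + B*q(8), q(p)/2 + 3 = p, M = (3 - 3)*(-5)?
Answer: 17*sqrt(5881) ≈ 1303.7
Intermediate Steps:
M = 0 (M = 0*(-5) = 0)
q(p) = -6 + 2*p
V(J, B) = 10*B (V(J, B) = (0*J)*B + B*(-6 + 2*8) = 0*B + B*(-6 + 16) = 0 + B*10 = 0 + 10*B = 10*B)
sqrt(V(-171, -3*5*2) + 6181)*17 = sqrt(10*(-3*5*2) + 6181)*17 = sqrt(10*(-15*2) + 6181)*17 = sqrt(10*(-30) + 6181)*17 = sqrt(-300 + 6181)*17 = sqrt(5881)*17 = 17*sqrt(5881)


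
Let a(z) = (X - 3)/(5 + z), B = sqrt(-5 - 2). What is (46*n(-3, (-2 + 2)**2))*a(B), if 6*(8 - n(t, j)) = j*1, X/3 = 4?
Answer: 1035/2 - 207*I*sqrt(7)/2 ≈ 517.5 - 273.84*I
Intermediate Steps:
X = 12 (X = 3*4 = 12)
n(t, j) = 8 - j/6
B = I*sqrt(7) (B = sqrt(-7) = I*sqrt(7) ≈ 2.6458*I)
a(z) = 9/(5 + z) (a(z) = (12 - 3)/(5 + z) = 9/(5 + z))
(46*n(-3, (-2 + 2)**2))*a(B) = (46*(8 - (-2 + 2)**2/6))*(9/(5 + I*sqrt(7))) = (46*(8 - 1/6*0**2))*(9/(5 + I*sqrt(7))) = (46*(8 - 1/6*0))*(9/(5 + I*sqrt(7))) = (46*(8 + 0))*(9/(5 + I*sqrt(7))) = (46*8)*(9/(5 + I*sqrt(7))) = 368*(9/(5 + I*sqrt(7))) = 3312/(5 + I*sqrt(7))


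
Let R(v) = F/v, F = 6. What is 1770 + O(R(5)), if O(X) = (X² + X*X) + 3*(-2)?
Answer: 44172/25 ≈ 1766.9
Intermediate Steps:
R(v) = 6/v
O(X) = -6 + 2*X² (O(X) = (X² + X²) - 6 = 2*X² - 6 = -6 + 2*X²)
1770 + O(R(5)) = 1770 + (-6 + 2*(6/5)²) = 1770 + (-6 + 2*(36/25)) = 1770 + (-6 + 72/25) = 1770 - 78/25 = 44172/25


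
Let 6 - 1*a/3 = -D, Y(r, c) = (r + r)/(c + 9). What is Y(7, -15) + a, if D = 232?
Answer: 2135/3 ≈ 711.67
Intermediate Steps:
Y(r, c) = 2*r/(9 + c) (Y(r, c) = (2*r)/(9 + c) = 2*r/(9 + c))
a = 714 (a = 18 - (-3)*232 = 18 - 3*(-232) = 18 + 696 = 714)
Y(7, -15) + a = 2*7/(9 - 15) + 714 = 2*7/(-6) + 714 = 2*7*(-1/6) + 714 = -7/3 + 714 = 2135/3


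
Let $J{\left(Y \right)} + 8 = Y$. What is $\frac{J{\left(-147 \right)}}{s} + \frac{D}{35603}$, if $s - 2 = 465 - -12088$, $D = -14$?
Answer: $- \frac{36737}{2883843} \approx -0.012739$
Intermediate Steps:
$J{\left(Y \right)} = -8 + Y$
$s = 12555$ ($s = 2 + \left(465 - -12088\right) = 2 + \left(465 + 12088\right) = 2 + 12553 = 12555$)
$\frac{J{\left(-147 \right)}}{s} + \frac{D}{35603} = \frac{-8 - 147}{12555} - \frac{14}{35603} = \left(-155\right) \frac{1}{12555} - \frac{14}{35603} = - \frac{1}{81} - \frac{14}{35603} = - \frac{36737}{2883843}$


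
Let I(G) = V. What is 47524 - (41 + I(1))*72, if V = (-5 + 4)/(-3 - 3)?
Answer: 44560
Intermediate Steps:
V = ⅙ (V = -1/(-6) = -1*(-⅙) = ⅙ ≈ 0.16667)
I(G) = ⅙
47524 - (41 + I(1))*72 = 47524 - (41 + ⅙)*72 = 47524 - 247*72/6 = 47524 - 1*2964 = 47524 - 2964 = 44560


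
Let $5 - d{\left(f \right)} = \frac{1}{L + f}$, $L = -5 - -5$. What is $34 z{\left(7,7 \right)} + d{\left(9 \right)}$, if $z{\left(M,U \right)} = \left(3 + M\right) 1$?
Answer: $\frac{3104}{9} \approx 344.89$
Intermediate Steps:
$z{\left(M,U \right)} = 3 + M$
$L = 0$ ($L = -5 + 5 = 0$)
$d{\left(f \right)} = 5 - \frac{1}{f}$ ($d{\left(f \right)} = 5 - \frac{1}{0 + f} = 5 - \frac{1}{f}$)
$34 z{\left(7,7 \right)} + d{\left(9 \right)} = 34 \left(3 + 7\right) + \left(5 - \frac{1}{9}\right) = 34 \cdot 10 + \left(5 - \frac{1}{9}\right) = 340 + \left(5 - \frac{1}{9}\right) = 340 + \frac{44}{9} = \frac{3104}{9}$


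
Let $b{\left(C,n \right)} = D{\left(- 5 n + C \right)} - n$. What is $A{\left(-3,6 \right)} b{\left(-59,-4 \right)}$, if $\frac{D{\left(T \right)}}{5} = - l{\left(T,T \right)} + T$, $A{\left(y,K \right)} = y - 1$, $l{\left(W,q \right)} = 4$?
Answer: $844$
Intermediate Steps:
$A{\left(y,K \right)} = -1 + y$
$D{\left(T \right)} = -20 + 5 T$ ($D{\left(T \right)} = 5 \left(\left(-1\right) 4 + T\right) = 5 \left(-4 + T\right) = -20 + 5 T$)
$b{\left(C,n \right)} = -20 - 26 n + 5 C$ ($b{\left(C,n \right)} = \left(-20 + 5 \left(- 5 n + C\right)\right) - n = \left(-20 + 5 \left(C - 5 n\right)\right) - n = \left(-20 + \left(- 25 n + 5 C\right)\right) - n = \left(-20 - 25 n + 5 C\right) - n = -20 - 26 n + 5 C$)
$A{\left(-3,6 \right)} b{\left(-59,-4 \right)} = \left(-1 - 3\right) \left(-20 - -104 + 5 \left(-59\right)\right) = - 4 \left(-20 + 104 - 295\right) = \left(-4\right) \left(-211\right) = 844$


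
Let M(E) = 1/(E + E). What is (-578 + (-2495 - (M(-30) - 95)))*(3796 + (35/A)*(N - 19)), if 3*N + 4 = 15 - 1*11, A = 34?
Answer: -22942204921/2040 ≈ -1.1246e+7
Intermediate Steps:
M(E) = 1/(2*E)
N = 0 (N = -4/3 + (15 - 1*11)/3 = -4/3 + (15 - 11)/3 = -4/3 + (⅓)*4 = -4/3 + 4/3 = 0)
(-578 + (-2495 - (M(-30) - 95)))*(3796 + (35/A)*(N - 19)) = (-578 + (-2495 - ((½)/(-30) - 95)))*(3796 + (35/34)*(0 - 19)) = (-578 + (-2495 - ((½)*(-1/30) - 95)))*(3796 + (35*(1/34))*(-19)) = (-578 + (-2495 - (-1/60 - 95)))*(3796 + (35/34)*(-19)) = (-578 + (-2495 - 1*(-5701/60)))*(3796 - 665/34) = (-578 + (-2495 + 5701/60))*(128399/34) = (-578 - 143999/60)*(128399/34) = -178679/60*128399/34 = -22942204921/2040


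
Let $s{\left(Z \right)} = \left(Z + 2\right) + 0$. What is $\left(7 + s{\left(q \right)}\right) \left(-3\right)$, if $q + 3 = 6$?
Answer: $-36$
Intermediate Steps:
$q = 3$ ($q = -3 + 6 = 3$)
$s{\left(Z \right)} = 2 + Z$ ($s{\left(Z \right)} = \left(2 + Z\right) + 0 = 2 + Z$)
$\left(7 + s{\left(q \right)}\right) \left(-3\right) = \left(7 + \left(2 + 3\right)\right) \left(-3\right) = \left(7 + 5\right) \left(-3\right) = 12 \left(-3\right) = -36$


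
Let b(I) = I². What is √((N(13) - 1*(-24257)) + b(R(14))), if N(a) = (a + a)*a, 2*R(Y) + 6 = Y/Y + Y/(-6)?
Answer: 2*√55369/3 ≈ 156.87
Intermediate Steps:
R(Y) = -5/2 - Y/12 (R(Y) = -3 + (Y/Y + Y/(-6))/2 = -3 + (1 + Y*(-⅙))/2 = -3 + (1 - Y/6)/2 = -3 + (½ - Y/12) = -5/2 - Y/12)
N(a) = 2*a² (N(a) = (2*a)*a = 2*a²)
√((N(13) - 1*(-24257)) + b(R(14))) = √((2*13² - 1*(-24257)) + (-5/2 - 1/12*14)²) = √((2*169 + 24257) + (-5/2 - 7/6)²) = √((338 + 24257) + (-11/3)²) = √(24595 + 121/9) = √(221476/9) = 2*√55369/3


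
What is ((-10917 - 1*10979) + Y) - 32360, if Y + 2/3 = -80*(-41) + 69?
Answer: -152723/3 ≈ -50908.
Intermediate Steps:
Y = 10045/3 (Y = -⅔ + (-80*(-41) + 69) = -⅔ + (3280 + 69) = -⅔ + 3349 = 10045/3 ≈ 3348.3)
((-10917 - 1*10979) + Y) - 32360 = ((-10917 - 1*10979) + 10045/3) - 32360 = ((-10917 - 10979) + 10045/3) - 32360 = (-21896 + 10045/3) - 32360 = -55643/3 - 32360 = -152723/3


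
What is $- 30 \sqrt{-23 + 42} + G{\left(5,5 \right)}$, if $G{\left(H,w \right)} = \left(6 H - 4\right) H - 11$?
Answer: $119 - 30 \sqrt{19} \approx -11.767$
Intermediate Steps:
$G{\left(H,w \right)} = -11 + H \left(-4 + 6 H\right)$ ($G{\left(H,w \right)} = \left(-4 + 6 H\right) H - 11 = H \left(-4 + 6 H\right) - 11 = -11 + H \left(-4 + 6 H\right)$)
$- 30 \sqrt{-23 + 42} + G{\left(5,5 \right)} = - 30 \sqrt{-23 + 42} - \left(31 - 150\right) = - 30 \sqrt{19} - -119 = - 30 \sqrt{19} + 119 = 119 - 30 \sqrt{19}$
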